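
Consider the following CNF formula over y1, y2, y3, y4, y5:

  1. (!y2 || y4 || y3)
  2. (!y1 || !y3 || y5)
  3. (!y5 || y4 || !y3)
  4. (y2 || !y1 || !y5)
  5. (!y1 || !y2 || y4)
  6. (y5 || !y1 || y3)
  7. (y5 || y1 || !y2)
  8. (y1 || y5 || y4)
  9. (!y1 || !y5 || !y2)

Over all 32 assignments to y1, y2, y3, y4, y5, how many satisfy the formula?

7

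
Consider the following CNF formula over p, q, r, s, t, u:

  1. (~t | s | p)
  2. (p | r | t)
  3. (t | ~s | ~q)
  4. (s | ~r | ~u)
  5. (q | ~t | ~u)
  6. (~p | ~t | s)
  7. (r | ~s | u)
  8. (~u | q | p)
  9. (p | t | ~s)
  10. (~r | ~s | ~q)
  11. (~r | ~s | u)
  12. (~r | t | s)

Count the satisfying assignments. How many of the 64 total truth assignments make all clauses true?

Split on s, then t.
  s=1, t=1: remaining (p,q,r,u) ∈ {(0,1,0,1); (1,1,0,1)} — 2.
  s=1, t=0: remaining (p,q,r,u) ∈ {(1,0,0,1); (1,0,1,1)} — 2.
  s=0, t=1: a clause becomes empty — 0.
  s=0, t=0: remaining (p,q,r,u) ∈ {(1,0,0,0); (1,0,0,1); (1,1,0,0); (1,1,0,1)} — 4.
Total: 2 + 2 + 0 + 4 = 8.

8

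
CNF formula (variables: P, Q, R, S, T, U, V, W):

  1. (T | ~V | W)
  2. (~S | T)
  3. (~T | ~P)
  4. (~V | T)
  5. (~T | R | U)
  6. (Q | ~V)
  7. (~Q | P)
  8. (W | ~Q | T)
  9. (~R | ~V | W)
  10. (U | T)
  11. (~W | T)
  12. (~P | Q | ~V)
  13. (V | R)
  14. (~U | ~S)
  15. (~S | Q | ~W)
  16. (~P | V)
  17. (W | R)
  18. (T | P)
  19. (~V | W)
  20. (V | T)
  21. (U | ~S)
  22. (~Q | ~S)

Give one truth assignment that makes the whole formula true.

S occurs only negated in the remaining clauses — set S = False.
Branch on P: take P = False.
  then Q is forced to False.
  then V is forced to False.
  then R is forced to True.
  then T is forced to True.
U, W are now unconstrained; take U = True, W = False.
Every clause has at least one true literal under this assignment.

P=False, Q=False, R=True, S=False, T=True, U=True, V=False, W=False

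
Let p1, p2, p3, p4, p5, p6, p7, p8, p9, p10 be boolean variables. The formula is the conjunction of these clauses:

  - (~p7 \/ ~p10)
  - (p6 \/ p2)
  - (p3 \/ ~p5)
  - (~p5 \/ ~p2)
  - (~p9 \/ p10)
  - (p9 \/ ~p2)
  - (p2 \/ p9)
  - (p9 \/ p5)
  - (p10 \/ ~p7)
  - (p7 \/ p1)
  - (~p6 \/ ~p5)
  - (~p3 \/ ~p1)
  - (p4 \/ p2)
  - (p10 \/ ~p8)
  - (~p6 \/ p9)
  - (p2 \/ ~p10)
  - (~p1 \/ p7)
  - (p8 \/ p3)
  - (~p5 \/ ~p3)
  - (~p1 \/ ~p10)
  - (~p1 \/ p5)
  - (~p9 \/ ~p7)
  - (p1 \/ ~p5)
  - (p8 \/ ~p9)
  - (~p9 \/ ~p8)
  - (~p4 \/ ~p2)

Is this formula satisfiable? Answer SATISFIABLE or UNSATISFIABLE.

UNSATISFIABLE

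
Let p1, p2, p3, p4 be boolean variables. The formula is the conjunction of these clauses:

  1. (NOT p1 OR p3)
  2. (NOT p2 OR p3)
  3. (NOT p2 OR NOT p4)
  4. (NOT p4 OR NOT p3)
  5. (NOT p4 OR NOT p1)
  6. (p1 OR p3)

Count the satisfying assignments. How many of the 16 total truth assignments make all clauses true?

4

Satisfying assignments:
  p1=F p2=F p3=T p4=F
  p1=F p2=T p3=T p4=F
  p1=T p2=F p3=T p4=F
  p1=T p2=T p3=T p4=F
Count: 4.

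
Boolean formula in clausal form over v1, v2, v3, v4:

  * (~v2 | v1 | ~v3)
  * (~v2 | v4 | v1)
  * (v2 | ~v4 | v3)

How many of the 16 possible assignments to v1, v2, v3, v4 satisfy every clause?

Split on v2, then v1.
  v2=1, v1=1: remaining (v3,v4) ∈ {(0,0); (0,1); (1,0); (1,1)} — 4.
  v2=1, v1=0: remaining (v3,v4) ∈ {(0,1)} — 1.
  v2=0, v1=1: remaining (v3,v4) ∈ {(0,0); (1,0); (1,1)} — 3.
  v2=0, v1=0: remaining (v3,v4) ∈ {(0,0); (1,0); (1,1)} — 3.
Total: 4 + 1 + 3 + 3 = 11.

11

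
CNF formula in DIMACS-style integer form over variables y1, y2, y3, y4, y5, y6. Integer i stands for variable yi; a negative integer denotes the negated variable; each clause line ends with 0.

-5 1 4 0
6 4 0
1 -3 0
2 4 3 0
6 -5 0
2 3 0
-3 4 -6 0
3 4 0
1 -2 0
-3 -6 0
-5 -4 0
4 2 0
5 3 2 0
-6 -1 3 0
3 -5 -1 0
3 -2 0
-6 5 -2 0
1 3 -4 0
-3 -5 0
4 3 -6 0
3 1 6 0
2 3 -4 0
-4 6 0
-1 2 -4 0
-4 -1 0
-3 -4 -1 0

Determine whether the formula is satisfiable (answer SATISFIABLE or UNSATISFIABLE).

UNSATISFIABLE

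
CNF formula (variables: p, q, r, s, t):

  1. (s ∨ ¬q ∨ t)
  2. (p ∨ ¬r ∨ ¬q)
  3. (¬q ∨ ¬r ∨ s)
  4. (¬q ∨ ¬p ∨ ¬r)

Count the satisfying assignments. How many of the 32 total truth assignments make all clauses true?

22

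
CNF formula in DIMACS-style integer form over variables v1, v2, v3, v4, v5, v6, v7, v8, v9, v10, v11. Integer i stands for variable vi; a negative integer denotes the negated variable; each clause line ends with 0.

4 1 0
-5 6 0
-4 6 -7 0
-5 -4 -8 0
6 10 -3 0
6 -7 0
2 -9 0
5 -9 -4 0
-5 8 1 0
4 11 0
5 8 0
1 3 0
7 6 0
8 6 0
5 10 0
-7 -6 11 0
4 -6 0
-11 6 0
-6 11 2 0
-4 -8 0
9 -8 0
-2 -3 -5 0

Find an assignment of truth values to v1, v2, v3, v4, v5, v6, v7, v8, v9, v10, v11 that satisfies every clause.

v1 = True  v2 = False  v3 = False  v4 = True  v5 = True  v6 = True  v7 = False  v8 = False  v9 = False  v10 = False  v11 = True

Check each clause:
  1. (v4 \/ v1) — v1 is true.
  2. (~v5 \/ v6) — v6 is true.
  3. (~v4 \/ ~v7 \/ v6) — ~v7 is true.
  4. (~v5 \/ ~v8 \/ ~v4) — ~v8 is true.
  5. (v10 \/ v6 \/ ~v3) — ~v3 is true.
  6. (v6 \/ ~v7) — ~v7 is true.
  7. (v2 \/ ~v9) — ~v9 is true.
  8. (~v9 \/ ~v4 \/ v5) — v5 is true.
  9. (v8 \/ v1 \/ ~v5) — v1 is true.
  10. (v4 \/ v11) — v11 is true.
  11. (v8 \/ v5) — v5 is true.
  12. (v1 \/ v3) — v1 is true.
  13. (v7 \/ v6) — v6 is true.
  14. (v8 \/ v6) — v6 is true.
  15. (v10 \/ v5) — v5 is true.
  16. (~v7 \/ v11 \/ ~v6) — ~v7 is true.
  17. (~v6 \/ v4) — v4 is true.
  18. (~v11 \/ v6) — v6 is true.
  19. (v11 \/ v2 \/ ~v6) — v11 is true.
  20. (~v8 \/ ~v4) — ~v8 is true.
  21. (v9 \/ ~v8) — ~v8 is true.
  22. (~v5 \/ ~v3 \/ ~v2) — ~v3 is true.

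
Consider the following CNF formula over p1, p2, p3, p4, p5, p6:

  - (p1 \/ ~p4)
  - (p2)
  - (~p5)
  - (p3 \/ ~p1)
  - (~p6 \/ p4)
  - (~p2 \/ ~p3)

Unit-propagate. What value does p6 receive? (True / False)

(p2) is a unit clause: p2 = True.
(~p5) is a unit clause: p5 = False.
In (~p2 \/ ~p3), ~p2 is now false; ~p3 must hold, so p3 = False.
(p3 \/ ~p1) with p3 = False leaves only ~p1, so p1 = False.
(p1 \/ ~p4) with p1 = False leaves only ~p4, so p4 = False.
(~p6 \/ p4) with p4 = False leaves only ~p6, so p6 = False.

False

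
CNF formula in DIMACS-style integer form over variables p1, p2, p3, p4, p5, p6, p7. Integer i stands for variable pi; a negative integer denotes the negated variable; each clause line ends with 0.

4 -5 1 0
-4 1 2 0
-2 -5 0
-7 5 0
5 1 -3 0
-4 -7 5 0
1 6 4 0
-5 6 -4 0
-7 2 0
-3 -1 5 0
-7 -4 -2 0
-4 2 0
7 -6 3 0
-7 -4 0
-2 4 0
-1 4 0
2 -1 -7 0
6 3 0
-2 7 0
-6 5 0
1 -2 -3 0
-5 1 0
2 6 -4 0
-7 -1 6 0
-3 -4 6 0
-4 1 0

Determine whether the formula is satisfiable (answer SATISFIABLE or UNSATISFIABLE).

p4 = True:
  propagation gives p2=True, p5=False, p7=False; an empty clause results — contradiction.
p4 = False:
  propagation gives p2=False, p7=False, p1=False, p5=False; an empty clause results — contradiction.
Every branch closes, so no satisfying assignment exists.

UNSATISFIABLE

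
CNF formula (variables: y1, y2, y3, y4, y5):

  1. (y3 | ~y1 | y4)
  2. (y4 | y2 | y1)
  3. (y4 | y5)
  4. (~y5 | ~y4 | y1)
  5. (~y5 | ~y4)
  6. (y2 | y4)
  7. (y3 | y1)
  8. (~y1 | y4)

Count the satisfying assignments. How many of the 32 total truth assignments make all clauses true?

Split on y4, then y1.
  y4=T, y1=T: remaining (y2,y3,y5) ∈ {(F,F,F); (F,T,F); (T,F,F); (T,T,F)} — 4.
  y4=T, y1=F: remaining (y2,y3,y5) ∈ {(F,T,F); (T,T,F)} — 2.
  y4=F, y1=T: a clause becomes empty — 0.
  y4=F, y1=F: remaining (y2,y3,y5) ∈ {(T,T,T)} — 1.
Total: 4 + 2 + 0 + 1 = 7.

7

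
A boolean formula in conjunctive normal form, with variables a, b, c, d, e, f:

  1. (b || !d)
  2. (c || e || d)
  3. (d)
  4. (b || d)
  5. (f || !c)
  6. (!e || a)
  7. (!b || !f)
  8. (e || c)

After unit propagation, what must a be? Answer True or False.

True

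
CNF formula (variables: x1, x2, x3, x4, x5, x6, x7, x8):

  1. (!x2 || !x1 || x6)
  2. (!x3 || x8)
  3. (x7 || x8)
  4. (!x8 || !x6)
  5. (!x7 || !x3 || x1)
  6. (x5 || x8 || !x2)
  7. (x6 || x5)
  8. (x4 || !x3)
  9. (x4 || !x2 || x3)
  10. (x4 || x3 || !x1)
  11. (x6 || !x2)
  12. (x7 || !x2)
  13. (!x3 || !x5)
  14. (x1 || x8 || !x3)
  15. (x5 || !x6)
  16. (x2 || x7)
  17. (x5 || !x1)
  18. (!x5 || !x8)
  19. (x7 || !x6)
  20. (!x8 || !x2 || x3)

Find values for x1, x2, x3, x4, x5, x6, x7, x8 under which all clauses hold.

x1 = 0, x2 = 0, x3 = 0, x4 = 0, x5 = 1, x6 = 1, x7 = 1, x8 = 0

Branch on x1: take x1 = False.
For the remaining variables, x2 = False, x3 = False, x4 = False, x5 = True, x6 = True, x7 = True, x8 = False works.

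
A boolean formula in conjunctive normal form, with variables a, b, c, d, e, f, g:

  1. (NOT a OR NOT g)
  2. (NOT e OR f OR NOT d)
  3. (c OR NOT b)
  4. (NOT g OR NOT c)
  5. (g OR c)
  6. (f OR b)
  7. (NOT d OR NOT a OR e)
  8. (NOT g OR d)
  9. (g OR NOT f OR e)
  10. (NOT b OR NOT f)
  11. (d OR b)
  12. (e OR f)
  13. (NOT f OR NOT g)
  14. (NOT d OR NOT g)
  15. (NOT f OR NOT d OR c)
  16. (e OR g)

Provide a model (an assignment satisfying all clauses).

a=True, b=True, c=True, d=False, e=True, f=False, g=False

Check each clause:
  1. (NOT g OR NOT a) — NOT g is true.
  2. (NOT d OR NOT e OR f) — NOT d is true.
  3. (c OR NOT b) — c is true.
  4. (NOT g OR NOT c) — NOT g is true.
  5. (c OR g) — c is true.
  6. (b OR f) — b is true.
  7. (e OR NOT a OR NOT d) — NOT d is true.
  8. (d OR NOT g) — NOT g is true.
  9. (e OR NOT f OR g) — NOT f is true.
  10. (NOT b OR NOT f) — NOT f is true.
  11. (d OR b) — b is true.
  12. (f OR e) — e is true.
  13. (NOT f OR NOT g) — NOT g is true.
  14. (NOT d OR NOT g) — NOT g is true.
  15. (c OR NOT d OR NOT f) — NOT f is true.
  16. (g OR e) — e is true.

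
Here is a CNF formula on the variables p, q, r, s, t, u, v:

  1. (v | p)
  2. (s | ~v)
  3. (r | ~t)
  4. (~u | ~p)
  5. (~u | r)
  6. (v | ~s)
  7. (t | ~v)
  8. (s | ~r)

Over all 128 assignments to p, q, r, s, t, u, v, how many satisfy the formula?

8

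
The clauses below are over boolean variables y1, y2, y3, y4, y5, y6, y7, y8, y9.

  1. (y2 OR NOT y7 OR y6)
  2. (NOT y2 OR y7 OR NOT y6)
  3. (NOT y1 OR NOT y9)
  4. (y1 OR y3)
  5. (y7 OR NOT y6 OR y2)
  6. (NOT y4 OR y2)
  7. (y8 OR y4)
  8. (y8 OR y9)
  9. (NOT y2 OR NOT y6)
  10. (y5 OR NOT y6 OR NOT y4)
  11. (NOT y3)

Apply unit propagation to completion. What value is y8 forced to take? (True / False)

True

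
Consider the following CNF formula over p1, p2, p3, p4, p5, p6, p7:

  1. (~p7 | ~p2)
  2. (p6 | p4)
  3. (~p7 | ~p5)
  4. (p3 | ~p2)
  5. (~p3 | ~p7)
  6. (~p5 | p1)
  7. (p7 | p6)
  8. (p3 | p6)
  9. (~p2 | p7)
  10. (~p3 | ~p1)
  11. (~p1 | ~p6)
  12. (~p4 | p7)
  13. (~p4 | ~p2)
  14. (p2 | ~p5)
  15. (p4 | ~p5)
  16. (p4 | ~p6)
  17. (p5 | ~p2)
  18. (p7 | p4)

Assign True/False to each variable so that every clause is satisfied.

Set p1 = False and propagate.
  then p5 is forced to False.
  then p2 is forced to False.
The remaining clauses are satisfied by p3 = False, p4 = True, p6 = True, p7 = True.
Every clause has at least one true literal under this assignment.

p1 = False, p2 = False, p3 = False, p4 = True, p5 = False, p6 = True, p7 = True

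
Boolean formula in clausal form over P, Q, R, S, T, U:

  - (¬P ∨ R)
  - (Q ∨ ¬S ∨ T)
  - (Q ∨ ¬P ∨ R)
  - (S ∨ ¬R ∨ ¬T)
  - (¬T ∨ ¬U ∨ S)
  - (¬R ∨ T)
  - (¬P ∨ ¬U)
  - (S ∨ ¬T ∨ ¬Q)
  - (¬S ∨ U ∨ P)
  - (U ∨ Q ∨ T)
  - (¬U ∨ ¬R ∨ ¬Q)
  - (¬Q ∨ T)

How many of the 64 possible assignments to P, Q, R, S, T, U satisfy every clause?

7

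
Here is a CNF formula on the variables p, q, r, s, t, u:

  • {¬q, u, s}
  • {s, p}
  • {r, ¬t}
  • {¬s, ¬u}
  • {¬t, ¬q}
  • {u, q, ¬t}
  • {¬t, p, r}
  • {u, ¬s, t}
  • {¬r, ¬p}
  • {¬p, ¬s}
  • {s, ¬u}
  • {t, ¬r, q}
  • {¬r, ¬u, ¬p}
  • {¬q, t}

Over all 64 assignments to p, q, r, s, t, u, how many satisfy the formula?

1

The models are:
  p=T q=F r=F s=F t=F u=F
Count: 1.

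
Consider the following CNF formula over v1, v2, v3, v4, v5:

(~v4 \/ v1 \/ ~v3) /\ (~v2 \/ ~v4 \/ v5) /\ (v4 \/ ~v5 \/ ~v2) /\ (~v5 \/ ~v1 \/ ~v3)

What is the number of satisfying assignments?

18

Case analysis on v4 and v5:
  v4=1, v5=1: remaining (v1,v2,v3) ∈ {(0,0,0); (0,1,0); (1,0,0); (1,1,0)} — 4.
  v4=1, v5=0: remaining (v1,v2,v3) ∈ {(0,0,0); (1,0,0); (1,0,1)} — 3.
  v4=0, v5=1: remaining (v1,v2,v3) ∈ {(0,0,0); (0,0,1); (1,0,0)} — 3.
  v4=0, v5=0: v1, v2, v3 free → 2^3 = 8.
Total: 4 + 3 + 3 + 8 = 18.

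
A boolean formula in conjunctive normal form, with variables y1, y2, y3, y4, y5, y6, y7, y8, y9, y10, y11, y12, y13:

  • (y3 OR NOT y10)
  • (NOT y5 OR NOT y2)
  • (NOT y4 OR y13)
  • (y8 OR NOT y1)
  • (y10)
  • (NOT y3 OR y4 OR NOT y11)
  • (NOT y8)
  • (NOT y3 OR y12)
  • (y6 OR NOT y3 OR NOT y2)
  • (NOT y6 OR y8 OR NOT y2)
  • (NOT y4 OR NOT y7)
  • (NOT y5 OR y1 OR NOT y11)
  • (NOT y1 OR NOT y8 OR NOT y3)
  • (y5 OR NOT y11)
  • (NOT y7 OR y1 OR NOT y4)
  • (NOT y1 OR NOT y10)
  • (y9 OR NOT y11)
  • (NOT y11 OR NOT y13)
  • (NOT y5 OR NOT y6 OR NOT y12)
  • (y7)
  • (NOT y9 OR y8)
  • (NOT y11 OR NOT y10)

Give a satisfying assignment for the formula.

y1=F, y2=F, y3=T, y4=F, y5=F, y6=T, y7=T, y8=F, y9=F, y10=T, y11=F, y12=T, y13=T

Check each clause:
  1. (y3 OR NOT y10) — y3 is true.
  2. (NOT y2 OR NOT y5) — NOT y5 is true.
  3. (y13 OR NOT y4) — NOT y4 is true.
  4. (y8 OR NOT y1) — NOT y1 is true.
  5. (y10) — y10 is true.
  6. (y4 OR NOT y11 OR NOT y3) — NOT y11 is true.
  7. (NOT y8) — NOT y8 is true.
  8. (y12 OR NOT y3) — y12 is true.
  9. (NOT y3 OR NOT y2 OR y6) — y6 is true.
  10. (NOT y2 OR y8 OR NOT y6) — NOT y2 is true.
  11. (NOT y4 OR NOT y7) — NOT y4 is true.
  12. (y1 OR NOT y11 OR NOT y5) — NOT y5 is true.
  13. (NOT y1 OR NOT y3 OR NOT y8) — NOT y8 is true.
  14. (y5 OR NOT y11) — NOT y11 is true.
  15. (NOT y4 OR y1 OR NOT y7) — NOT y4 is true.
  16. (NOT y1 OR NOT y10) — NOT y1 is true.
  17. (NOT y11 OR y9) — NOT y11 is true.
  18. (NOT y11 OR NOT y13) — NOT y11 is true.
  19. (NOT y12 OR NOT y6 OR NOT y5) — NOT y5 is true.
  20. (y7) — y7 is true.
  21. (y8 OR NOT y9) — NOT y9 is true.
  22. (NOT y11 OR NOT y10) — NOT y11 is true.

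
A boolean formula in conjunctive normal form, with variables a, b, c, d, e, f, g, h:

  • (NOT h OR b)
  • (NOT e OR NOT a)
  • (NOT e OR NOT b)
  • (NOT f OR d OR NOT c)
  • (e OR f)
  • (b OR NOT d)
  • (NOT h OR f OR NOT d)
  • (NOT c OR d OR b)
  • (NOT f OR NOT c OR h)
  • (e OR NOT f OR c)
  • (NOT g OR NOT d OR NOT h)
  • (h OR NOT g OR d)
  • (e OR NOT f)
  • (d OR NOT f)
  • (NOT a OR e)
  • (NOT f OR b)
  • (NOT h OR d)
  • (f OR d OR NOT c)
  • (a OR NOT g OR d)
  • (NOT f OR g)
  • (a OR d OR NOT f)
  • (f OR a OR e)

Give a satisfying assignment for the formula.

a=False, b=False, c=False, d=False, e=True, f=False, g=False, h=False

Set a = False and propagate.
Try b = False.
  then h is forced to False.
  then d is forced to False.
  then c is forced to False.
  then g is forced to False.
  then f is forced to False.
  then e is forced to True.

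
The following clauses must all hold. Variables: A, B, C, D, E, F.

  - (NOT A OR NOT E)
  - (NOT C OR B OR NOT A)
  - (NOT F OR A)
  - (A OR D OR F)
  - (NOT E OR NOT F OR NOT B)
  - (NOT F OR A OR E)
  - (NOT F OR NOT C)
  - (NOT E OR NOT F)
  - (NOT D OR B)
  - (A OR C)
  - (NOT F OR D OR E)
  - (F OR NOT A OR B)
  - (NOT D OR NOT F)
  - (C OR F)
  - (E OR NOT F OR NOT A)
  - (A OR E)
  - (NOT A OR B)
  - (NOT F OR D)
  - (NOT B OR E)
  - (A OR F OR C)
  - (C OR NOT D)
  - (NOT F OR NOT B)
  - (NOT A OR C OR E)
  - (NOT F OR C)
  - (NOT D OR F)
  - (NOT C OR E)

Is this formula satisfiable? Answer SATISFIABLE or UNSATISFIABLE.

UNSATISFIABLE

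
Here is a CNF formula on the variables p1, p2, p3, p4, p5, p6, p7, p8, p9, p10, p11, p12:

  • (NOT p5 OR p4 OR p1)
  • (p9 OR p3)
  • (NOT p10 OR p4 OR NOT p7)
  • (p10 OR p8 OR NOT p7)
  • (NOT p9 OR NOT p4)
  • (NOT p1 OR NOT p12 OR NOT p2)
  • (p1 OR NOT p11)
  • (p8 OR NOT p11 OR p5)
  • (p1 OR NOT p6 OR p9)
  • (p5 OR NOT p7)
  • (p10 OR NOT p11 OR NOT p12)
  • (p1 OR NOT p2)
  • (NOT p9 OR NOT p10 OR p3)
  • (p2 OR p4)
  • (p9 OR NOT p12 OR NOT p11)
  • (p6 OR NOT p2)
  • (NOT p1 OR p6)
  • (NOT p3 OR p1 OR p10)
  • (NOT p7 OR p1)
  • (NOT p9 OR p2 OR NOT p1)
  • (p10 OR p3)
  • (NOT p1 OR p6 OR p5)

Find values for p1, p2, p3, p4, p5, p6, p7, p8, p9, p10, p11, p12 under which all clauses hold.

Pure literal: p7 appears only negated; assign p7 = False.
Pure literal: p8 appears only positively; assign p8 = True.
Branch on p1: take p1 = True.
  then p6 is forced to True.
Branch on p2: take p2 = True.
  then p12 is forced to False.
For the remaining variables, p3 = True, p4 = False, p5 = False, p9 = False, p10 = False, p11 = False works.
Every clause has at least one true literal under this assignment.

p1=True, p2=True, p3=True, p4=False, p5=False, p6=True, p7=False, p8=True, p9=False, p10=False, p11=False, p12=False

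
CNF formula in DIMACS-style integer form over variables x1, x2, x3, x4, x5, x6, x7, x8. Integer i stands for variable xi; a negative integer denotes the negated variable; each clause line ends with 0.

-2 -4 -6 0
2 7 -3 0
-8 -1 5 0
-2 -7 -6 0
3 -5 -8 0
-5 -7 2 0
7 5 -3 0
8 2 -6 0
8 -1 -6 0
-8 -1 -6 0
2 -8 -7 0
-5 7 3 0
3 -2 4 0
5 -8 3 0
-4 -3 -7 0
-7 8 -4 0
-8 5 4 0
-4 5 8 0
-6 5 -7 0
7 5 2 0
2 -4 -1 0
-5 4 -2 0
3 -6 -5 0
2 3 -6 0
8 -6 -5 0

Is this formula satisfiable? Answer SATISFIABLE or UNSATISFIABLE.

x1 occurs only negated in the remaining clauses — set x1 = False.
Pure literal: x6 appears only negated; assign x6 = False.
Branch on x2: take x2 = True.
For the remaining variables, x3 = True, x4 = True, x5 = True, x7 = False, x8 = False works.
Every clause has at least one true literal under this assignment.
So x1=False, x2=True, x3=True, x4=True, x5=True, x6=False, x7=False, x8=False is a satisfying assignment.

SATISFIABLE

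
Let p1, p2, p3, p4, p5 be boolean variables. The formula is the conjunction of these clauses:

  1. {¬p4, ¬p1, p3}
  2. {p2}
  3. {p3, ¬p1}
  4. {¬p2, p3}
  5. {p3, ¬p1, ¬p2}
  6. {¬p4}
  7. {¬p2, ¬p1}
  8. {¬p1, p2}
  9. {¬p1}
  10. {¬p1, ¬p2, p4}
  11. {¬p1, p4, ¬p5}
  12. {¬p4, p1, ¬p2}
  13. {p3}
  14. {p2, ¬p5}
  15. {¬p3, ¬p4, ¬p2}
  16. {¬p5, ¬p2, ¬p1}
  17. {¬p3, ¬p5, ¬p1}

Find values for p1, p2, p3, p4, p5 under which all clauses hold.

p1=0, p2=1, p3=1, p4=0, p5=0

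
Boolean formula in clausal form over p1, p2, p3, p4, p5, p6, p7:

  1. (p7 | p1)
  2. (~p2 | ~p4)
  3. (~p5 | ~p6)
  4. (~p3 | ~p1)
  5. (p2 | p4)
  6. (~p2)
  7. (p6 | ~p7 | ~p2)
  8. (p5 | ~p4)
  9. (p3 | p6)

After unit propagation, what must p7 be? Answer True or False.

Unit clause (~p2) sets p2 = False.
From (p4 | p2) and p2 = False: p4 = True.
From (~p4 | p5) and p4 = True: p5 = True.
(~p6 | ~p5) with p5 = True leaves only ~p6, so p6 = False.
In (p3 | p6), p6 is now false; p3 must hold, so p3 = True.
In (~p1 | ~p3), ~p3 is now false; ~p1 must hold, so p1 = False.
(p7 | p1) with p1 = False leaves only p7, so p7 = True.

True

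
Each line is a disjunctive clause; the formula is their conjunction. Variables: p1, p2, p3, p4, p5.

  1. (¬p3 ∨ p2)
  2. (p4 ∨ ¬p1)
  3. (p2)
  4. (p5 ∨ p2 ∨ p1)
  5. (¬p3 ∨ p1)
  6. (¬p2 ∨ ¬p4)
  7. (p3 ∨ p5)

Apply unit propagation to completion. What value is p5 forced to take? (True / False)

True

(p2) is a unit clause: p2 = True.
In (¬p2 ∨ ¬p4), ¬p2 is now false; ¬p4 must hold, so p4 = False.
(p4 ∨ ¬p1) with p4 = False leaves only ¬p1, so p1 = False.
(p1 ∨ ¬p3) with p1 = False leaves only ¬p3, so p3 = False.
In (p3 ∨ p5), p3 is now false; p5 must hold, so p5 = True.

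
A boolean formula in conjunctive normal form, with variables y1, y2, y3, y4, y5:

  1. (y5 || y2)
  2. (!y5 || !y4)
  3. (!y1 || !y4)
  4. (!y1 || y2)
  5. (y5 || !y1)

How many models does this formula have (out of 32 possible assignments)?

10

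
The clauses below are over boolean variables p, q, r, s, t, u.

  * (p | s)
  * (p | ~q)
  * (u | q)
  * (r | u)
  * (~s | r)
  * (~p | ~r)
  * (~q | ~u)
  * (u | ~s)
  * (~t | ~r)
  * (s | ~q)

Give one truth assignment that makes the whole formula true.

p=F  q=F  r=T  s=T  t=F  u=T

t occurs only negated in the remaining clauses — set t = False.
Set p = False and propagate.
  then s is forced to True.
  then q is forced to False.
  then u is forced to True.
  then r is forced to True.
Every clause has at least one true literal under this assignment.
Check each clause:
  1. (s | p) — s is true.
  2. (p | ~q) — ~q is true.
  3. (q | u) — u is true.
  4. (r | u) — r is true.
  5. (r | ~s) — r is true.
  6. (~r | ~p) — ~p is true.
  7. (~u | ~q) — ~q is true.
  8. (~s | u) — u is true.
  9. (~t | ~r) — ~t is true.
  10. (s | ~q) — s is true.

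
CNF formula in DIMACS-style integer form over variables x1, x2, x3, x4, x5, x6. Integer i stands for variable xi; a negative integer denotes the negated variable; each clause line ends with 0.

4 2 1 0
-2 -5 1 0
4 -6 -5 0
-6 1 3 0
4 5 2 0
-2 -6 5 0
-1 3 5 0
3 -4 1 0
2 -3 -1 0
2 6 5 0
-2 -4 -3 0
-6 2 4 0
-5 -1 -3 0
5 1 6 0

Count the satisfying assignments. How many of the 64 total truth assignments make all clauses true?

Case analysis on x1 and x2:
  x1=T, x2=T: remaining (x3,x4,x5,x6) ∈ {(F,F,T,F); (F,T,T,F); (F,T,T,T); (T,F,F,F)} — 4.
  x1=T, x2=F: remaining (x3,x4,x5,x6) ∈ {(F,F,T,F); (F,T,T,F); (F,T,T,T)} — 3.
  x1=F, x2=T: a clause becomes empty — 0.
  x1=F, x2=F: remaining (x3,x4,x5,x6) ∈ {(T,T,F,T); (T,T,T,F); (T,T,T,T)} — 3.
Total: 4 + 3 + 0 + 3 = 10.

10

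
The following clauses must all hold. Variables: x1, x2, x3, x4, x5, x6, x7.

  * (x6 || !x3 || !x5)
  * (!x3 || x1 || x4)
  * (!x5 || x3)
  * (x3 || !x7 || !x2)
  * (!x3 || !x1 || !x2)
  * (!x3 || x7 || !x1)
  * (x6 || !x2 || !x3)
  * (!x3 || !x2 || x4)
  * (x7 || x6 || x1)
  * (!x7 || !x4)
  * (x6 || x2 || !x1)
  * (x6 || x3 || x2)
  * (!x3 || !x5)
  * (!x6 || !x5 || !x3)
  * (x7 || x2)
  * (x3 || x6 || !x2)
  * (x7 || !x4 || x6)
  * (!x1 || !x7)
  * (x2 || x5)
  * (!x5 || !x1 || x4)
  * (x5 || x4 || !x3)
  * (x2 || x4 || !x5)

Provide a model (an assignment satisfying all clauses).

x1=T, x2=T, x3=F, x4=T, x5=F, x6=T, x7=F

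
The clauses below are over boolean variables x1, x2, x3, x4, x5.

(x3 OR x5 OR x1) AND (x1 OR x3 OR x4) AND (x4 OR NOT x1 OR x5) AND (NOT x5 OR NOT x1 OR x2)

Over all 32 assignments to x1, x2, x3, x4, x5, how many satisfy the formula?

18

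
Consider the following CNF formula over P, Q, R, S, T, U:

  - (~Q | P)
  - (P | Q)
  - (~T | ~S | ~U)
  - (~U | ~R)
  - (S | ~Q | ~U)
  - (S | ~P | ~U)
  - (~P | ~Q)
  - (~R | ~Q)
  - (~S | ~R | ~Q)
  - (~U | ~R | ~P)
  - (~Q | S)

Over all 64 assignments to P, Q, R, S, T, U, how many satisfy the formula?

Split on Q, then P.
  Q=T, P=T: a clause becomes empty — 0.
  Q=T, P=F: a clause becomes empty — 0.
  Q=F, P=T: 9 of the 16 assignments to (R,S,T,U) work.
  Q=F, P=F: a clause becomes empty — 0.
Total: 0 + 0 + 9 + 0 = 9.

9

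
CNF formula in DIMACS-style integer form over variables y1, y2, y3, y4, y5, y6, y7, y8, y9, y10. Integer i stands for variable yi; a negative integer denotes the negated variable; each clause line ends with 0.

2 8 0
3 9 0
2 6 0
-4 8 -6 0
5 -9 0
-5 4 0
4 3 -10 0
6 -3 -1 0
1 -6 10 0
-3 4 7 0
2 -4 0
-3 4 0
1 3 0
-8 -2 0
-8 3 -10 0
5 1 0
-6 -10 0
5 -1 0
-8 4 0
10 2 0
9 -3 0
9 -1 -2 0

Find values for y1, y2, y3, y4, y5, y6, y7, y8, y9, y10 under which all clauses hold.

y1=F, y2=T, y3=T, y4=T, y5=T, y6=F, y7=F, y8=F, y9=T, y10=F

Check each clause:
  1. {y2, y8} — y2 is true.
  2. {y3, y9} — y9 is true.
  3. {y2, y6} — y2 is true.
  4. {¬y6, y8, ¬y4} — ¬y6 is true.
  5. {y5, ¬y9} — y5 is true.
  6. {¬y5, y4} — y4 is true.
  7. {y3, ¬y10, y4} — y3 is true.
  8. {y6, ¬y3, ¬y1} — ¬y1 is true.
  9. {y1, ¬y6, y10} — ¬y6 is true.
  10. {y4, ¬y3, y7} — y4 is true.
  11. {y2, ¬y4} — y2 is true.
  12. {¬y3, y4} — y4 is true.
  13. {y3, y1} — y3 is true.
  14. {¬y8, ¬y2} — ¬y8 is true.
  15. {y3, ¬y10, ¬y8} — ¬y8 is true.
  16. {y5, y1} — y5 is true.
  17. {¬y6, ¬y10} — ¬y6 is true.
  18. {¬y1, y5} — y5 is true.
  19. {y4, ¬y8} — ¬y8 is true.
  20. {y10, y2} — y2 is true.
  21. {¬y3, y9} — y9 is true.
  22. {¬y2, ¬y1, y9} — y9 is true.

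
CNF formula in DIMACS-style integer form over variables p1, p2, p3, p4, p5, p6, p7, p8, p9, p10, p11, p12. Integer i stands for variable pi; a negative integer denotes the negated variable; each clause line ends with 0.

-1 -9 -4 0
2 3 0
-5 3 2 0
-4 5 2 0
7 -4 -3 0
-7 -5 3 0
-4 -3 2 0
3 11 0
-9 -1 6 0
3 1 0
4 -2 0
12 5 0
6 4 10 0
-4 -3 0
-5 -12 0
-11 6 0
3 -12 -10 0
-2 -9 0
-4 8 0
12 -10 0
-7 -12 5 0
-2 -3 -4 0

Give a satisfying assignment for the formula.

p1 = T  p2 = F  p3 = T  p4 = F  p5 = T  p6 = T  p7 = T  p8 = F  p9 = T  p10 = F  p11 = F  p12 = F

Check each clause:
  1. (!p9 || !p1 || !p4) — !p4 is true.
  2. (p3 || p2) — p3 is true.
  3. (!p5 || p3 || p2) — p3 is true.
  4. (!p4 || p5 || p2) — !p4 is true.
  5. (!p3 || p7 || !p4) — !p4 is true.
  6. (!p5 || !p7 || p3) — p3 is true.
  7. (p2 || !p3 || !p4) — !p4 is true.
  8. (p3 || p11) — p3 is true.
  9. (p6 || !p9 || !p1) — p6 is true.
  10. (p1 || p3) — p1 is true.
  11. (!p2 || p4) — !p2 is true.
  12. (p12 || p5) — p5 is true.
  13. (p4 || p10 || p6) — p6 is true.
  14. (!p4 || !p3) — !p4 is true.
  15. (!p5 || !p12) — !p12 is true.
  16. (!p11 || p6) — !p11 is true.
  17. (p3 || !p12 || !p10) — p3 is true.
  18. (!p2 || !p9) — !p2 is true.
  19. (!p4 || p8) — !p4 is true.
  20. (!p10 || p12) — !p10 is true.
  21. (!p12 || p5 || !p7) — !p12 is true.
  22. (!p4 || !p3 || !p2) — !p4 is true.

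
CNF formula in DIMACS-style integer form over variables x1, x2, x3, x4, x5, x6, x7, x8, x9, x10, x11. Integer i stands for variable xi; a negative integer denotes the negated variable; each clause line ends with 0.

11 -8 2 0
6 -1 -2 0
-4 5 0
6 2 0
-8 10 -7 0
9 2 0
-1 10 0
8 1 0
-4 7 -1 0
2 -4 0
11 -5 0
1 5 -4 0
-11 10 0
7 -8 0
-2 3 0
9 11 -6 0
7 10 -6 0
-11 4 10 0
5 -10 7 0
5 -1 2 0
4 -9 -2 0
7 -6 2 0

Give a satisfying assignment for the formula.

x1=True  x2=True  x3=True  x4=True  x5=True  x6=True  x7=True  x8=True  x9=False  x10=True  x11=True

x3 occurs only positively in the remaining clauses — set x3 = True.
Set x1 = True and propagate.
  then x10 is forced to True.
For the remaining variables, x2 = True, x4 = True, x5 = True, x6 = True, x7 = True, x8 = True, x9 = False, x11 = True works.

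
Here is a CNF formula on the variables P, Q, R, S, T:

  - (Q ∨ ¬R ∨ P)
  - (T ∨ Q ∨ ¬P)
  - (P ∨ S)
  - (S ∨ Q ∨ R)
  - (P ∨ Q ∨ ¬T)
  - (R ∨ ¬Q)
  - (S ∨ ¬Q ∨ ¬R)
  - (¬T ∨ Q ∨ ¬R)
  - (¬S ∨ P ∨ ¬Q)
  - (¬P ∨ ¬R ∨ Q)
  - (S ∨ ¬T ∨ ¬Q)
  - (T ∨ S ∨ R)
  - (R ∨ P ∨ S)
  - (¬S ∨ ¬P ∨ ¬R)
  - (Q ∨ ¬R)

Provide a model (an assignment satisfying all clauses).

Branch on P: take P = True.
For the remaining variables, Q = False, R = False, S = True, T = True works.

P=True, Q=False, R=False, S=True, T=True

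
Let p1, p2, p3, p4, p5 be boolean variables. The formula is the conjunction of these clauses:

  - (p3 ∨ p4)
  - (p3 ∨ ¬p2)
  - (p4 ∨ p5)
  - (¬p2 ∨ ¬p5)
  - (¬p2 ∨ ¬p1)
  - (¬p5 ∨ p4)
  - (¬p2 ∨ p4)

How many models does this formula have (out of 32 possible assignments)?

9

Case analysis on p2 and p4:
  p2=1, p4=1: remaining (p1,p3,p5) ∈ {(0,1,0)} — 1.
  p2=1, p4=0: a clause becomes empty — 0.
  p2=0, p4=1: p1, p3, p5 free → 2^3 = 8.
  p2=0, p4=0: a clause becomes empty — 0.
Total: 1 + 0 + 8 + 0 = 9.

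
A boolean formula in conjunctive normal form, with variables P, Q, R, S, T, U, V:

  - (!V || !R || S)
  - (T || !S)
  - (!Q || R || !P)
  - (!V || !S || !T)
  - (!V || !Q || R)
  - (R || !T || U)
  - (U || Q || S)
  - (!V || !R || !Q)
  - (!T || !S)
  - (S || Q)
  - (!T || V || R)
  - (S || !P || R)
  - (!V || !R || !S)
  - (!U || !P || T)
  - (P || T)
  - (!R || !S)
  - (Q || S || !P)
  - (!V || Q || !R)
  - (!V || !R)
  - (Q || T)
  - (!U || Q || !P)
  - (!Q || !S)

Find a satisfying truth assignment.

Branch on P: take P = False.
  then T is forced to True.
  then S is forced to False.
  then Q is forced to True.
Try R = True.
  then V is forced to False.
U is now unconstrained; take U = True.

P=F, Q=T, R=T, S=F, T=T, U=T, V=F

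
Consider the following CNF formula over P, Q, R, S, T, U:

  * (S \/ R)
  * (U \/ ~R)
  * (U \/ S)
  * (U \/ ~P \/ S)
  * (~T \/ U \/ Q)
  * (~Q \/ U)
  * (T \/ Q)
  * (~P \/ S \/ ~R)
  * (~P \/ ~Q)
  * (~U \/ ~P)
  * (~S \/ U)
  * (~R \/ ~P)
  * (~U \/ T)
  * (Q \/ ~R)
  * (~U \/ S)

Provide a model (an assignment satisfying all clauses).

P=F, Q=T, R=T, S=T, T=T, U=T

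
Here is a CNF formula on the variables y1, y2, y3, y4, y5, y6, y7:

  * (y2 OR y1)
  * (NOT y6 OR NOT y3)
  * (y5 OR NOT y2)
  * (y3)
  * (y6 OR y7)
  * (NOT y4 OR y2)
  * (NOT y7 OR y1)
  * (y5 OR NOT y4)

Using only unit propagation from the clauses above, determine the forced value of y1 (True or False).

True

Unit clause (y3) sets y3 = True.
(NOT y6 OR NOT y3): since y3 = True, the clause reduces to (NOT y6). y6 = False.
(y7 OR y6): since y6 = False, the clause reduces to (y7). y7 = True.
In (NOT y7 OR y1), NOT y7 is now false; y1 must hold, so y1 = True.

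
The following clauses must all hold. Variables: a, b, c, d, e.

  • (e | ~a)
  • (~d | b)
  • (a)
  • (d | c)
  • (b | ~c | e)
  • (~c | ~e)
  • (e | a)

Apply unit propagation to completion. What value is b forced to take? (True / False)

True

(a) stands alone — a = True.
From (~a | e) and a = True: e = True.
In (~c | ~e), ~e is now false; ~c must hold, so c = False.
In (c | d), c is now false; d must hold, so d = True.
From (~d | b) and d = True: b = True.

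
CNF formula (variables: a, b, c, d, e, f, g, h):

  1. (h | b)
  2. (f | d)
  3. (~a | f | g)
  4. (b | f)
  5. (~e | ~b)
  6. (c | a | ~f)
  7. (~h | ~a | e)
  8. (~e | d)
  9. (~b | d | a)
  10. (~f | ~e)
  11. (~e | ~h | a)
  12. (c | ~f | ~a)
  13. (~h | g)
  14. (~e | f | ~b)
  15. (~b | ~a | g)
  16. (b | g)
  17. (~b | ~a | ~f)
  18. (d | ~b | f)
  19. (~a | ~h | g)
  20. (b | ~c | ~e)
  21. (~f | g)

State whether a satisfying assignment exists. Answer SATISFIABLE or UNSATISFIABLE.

Pure literal: g appears only positively; assign g = True.
Branch on a: take a = False.
Try b = False.
  then h is forced to True.
  then f is forced to True.
  then c is forced to True.
  then e is forced to False.
d is now unconstrained; take d = False.
So a = F  b = F  c = T  d = F  e = F  f = T  g = T  h = T is a satisfying assignment.

SATISFIABLE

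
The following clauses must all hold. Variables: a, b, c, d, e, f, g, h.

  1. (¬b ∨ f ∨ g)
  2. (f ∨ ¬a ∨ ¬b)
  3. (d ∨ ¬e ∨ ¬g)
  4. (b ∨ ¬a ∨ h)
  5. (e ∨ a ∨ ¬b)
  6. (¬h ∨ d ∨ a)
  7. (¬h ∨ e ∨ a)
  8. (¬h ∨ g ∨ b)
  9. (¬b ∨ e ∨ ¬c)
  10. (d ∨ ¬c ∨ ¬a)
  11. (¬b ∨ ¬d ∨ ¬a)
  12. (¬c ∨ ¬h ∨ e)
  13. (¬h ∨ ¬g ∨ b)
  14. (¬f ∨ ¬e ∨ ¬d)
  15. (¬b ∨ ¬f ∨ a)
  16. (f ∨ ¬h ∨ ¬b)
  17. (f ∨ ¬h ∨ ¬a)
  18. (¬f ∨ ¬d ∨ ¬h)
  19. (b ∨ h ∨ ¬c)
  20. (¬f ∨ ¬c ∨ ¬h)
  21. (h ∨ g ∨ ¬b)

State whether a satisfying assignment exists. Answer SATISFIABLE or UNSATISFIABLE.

SATISFIABLE

c occurs only negated in the remaining clauses — set c = False.
Branch on a: take a = False.
Try b = False.
For the remaining variables, d = False, e = False, f = False, g = False, h = False works.
So a = F  b = F  c = F  d = F  e = F  f = F  g = F  h = F is a satisfying assignment.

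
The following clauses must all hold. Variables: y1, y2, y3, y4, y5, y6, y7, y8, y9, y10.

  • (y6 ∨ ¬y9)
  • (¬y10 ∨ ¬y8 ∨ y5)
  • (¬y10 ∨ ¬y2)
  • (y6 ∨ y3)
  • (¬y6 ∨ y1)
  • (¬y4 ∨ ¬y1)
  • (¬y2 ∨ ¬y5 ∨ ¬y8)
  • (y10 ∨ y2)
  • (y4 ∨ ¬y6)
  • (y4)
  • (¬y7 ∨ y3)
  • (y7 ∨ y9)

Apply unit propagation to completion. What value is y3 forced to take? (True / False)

True

Unit clause (y4) sets y4 = True.
(¬y1 ∨ ¬y4): since y4 = True, the clause reduces to (¬y1). y1 = False.
(y1 ∨ ¬y6) with y1 = False leaves only ¬y6, so y6 = False.
(y6 ∨ ¬y9) with y6 = False leaves only ¬y9, so y9 = False.
(y3 ∨ y6) with y6 = False leaves only y3, so y3 = True.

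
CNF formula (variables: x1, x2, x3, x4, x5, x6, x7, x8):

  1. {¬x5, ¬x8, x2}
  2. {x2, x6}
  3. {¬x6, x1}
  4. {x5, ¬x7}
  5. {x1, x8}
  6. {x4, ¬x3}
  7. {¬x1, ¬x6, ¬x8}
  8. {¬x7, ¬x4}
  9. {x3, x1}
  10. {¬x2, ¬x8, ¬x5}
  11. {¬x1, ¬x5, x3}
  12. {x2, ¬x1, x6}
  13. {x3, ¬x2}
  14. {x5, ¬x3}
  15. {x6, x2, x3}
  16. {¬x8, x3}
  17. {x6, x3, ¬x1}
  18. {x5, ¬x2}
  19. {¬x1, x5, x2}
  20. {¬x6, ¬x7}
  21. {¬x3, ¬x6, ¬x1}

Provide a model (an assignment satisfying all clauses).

x1=1, x2=1, x3=1, x4=1, x5=1, x6=0, x7=0, x8=0

Check each clause:
  1. {¬x5, x2, ¬x8} — ¬x8 is true.
  2. {x6, x2} — x2 is true.
  3. {¬x6, x1} — x1 is true.
  4. {x5, ¬x7} — ¬x7 is true.
  5. {x8, x1} — x1 is true.
  6. {x4, ¬x3} — x4 is true.
  7. {¬x1, ¬x8, ¬x6} — ¬x8 is true.
  8. {¬x7, ¬x4} — ¬x7 is true.
  9. {x3, x1} — x1 is true.
  10. {¬x2, ¬x8, ¬x5} — ¬x8 is true.
  11. {x3, ¬x5, ¬x1} — x3 is true.
  12. {x6, x2, ¬x1} — x2 is true.
  13. {¬x2, x3} — x3 is true.
  14. {x5, ¬x3} — x5 is true.
  15. {x2, x3, x6} — x2 is true.
  16. {x3, ¬x8} — ¬x8 is true.
  17. {x3, ¬x1, x6} — x3 is true.
  18. {¬x2, x5} — x5 is true.
  19. {x2, ¬x1, x5} — x2 is true.
  20. {¬x6, ¬x7} — ¬x7 is true.
  21. {¬x6, ¬x1, ¬x3} — ¬x6 is true.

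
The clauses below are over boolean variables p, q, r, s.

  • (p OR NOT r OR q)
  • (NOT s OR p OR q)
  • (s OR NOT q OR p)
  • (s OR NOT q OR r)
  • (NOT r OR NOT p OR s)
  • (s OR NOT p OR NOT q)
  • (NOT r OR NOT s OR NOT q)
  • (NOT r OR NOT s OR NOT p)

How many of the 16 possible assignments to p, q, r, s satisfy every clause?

The models are:
  p=F q=F r=F s=F
  p=F q=T r=F s=T
  p=T q=F r=F s=F
  p=T q=F r=F s=T
  p=T q=T r=F s=T
That's 5 in total.

5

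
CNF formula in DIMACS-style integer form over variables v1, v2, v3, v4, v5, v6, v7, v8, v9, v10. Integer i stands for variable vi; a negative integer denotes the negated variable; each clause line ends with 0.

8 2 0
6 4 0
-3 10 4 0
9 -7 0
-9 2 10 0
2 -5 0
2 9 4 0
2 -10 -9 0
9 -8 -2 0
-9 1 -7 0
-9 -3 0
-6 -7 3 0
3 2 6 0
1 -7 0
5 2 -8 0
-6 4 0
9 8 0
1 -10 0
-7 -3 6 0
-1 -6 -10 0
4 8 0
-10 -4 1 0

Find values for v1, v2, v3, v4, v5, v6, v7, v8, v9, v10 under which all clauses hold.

v7 occurs only negated in the remaining clauses — set v7 = False.
Set v1 = True and propagate.
Branch on v2: take v2 = True.
Set v3 = False and propagate.
The remaining clauses are satisfied by v4 = True, v5 = True, v6 = True, v8 = False, v9 = True, v10 = False.

v1=T, v2=T, v3=F, v4=T, v5=T, v6=T, v7=F, v8=F, v9=T, v10=F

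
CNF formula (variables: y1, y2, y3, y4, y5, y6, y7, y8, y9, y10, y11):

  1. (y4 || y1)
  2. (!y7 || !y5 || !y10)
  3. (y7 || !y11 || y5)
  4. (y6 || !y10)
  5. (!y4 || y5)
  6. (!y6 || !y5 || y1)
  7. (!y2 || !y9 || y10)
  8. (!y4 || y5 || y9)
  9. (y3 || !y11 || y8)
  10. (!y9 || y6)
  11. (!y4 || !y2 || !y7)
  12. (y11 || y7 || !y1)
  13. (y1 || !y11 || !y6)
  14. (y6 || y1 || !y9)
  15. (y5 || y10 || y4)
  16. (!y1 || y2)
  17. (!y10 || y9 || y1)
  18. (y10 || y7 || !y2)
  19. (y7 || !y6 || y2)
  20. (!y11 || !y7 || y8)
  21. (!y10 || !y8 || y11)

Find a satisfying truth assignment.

y1 = T, y2 = T, y3 = F, y4 = T, y5 = T, y6 = T, y7 = F, y8 = T, y9 = F, y10 = T, y11 = T

Set y1 = True and propagate.
  then y2 is forced to True.
For the remaining variables, y3 = False, y4 = True, y5 = True, y6 = True, y7 = False, y8 = True, y9 = False, y10 = True, y11 = True works.
Every clause has at least one true literal under this assignment.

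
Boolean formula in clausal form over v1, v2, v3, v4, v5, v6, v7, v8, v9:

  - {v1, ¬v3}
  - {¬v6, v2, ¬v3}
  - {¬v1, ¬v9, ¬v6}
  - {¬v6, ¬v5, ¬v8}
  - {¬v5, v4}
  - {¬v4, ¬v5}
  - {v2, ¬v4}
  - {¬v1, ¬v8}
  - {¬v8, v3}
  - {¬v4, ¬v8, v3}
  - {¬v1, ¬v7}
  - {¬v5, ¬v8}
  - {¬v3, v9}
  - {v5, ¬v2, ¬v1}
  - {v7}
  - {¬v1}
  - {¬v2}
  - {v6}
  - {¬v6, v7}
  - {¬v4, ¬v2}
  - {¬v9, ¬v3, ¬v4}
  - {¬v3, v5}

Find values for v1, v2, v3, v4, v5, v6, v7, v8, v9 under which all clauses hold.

Unit propagation: (v7) forces v7 = True.
Unit propagation: (¬v1) forces v1 = False.
(¬v3) is a unit clause, so v3 = False.
The clause (¬v8) is unit: v8 must be False.
Unit propagation: (¬v2) forces v2 = False.
The clause (¬v4) is unit: v4 must be False.
Unit propagation: (¬v5) forces v5 = False.
(v6) is a unit clause, so v6 = True.
v9 is now unconstrained; take v9 = False.
Every clause has at least one true literal under this assignment.
Check each clause:
  1. {v1, ¬v3} — ¬v3 is true.
  2. {¬v3, ¬v6, v2} — ¬v3 is true.
  3. {¬v9, ¬v6, ¬v1} — ¬v1 is true.
  4. {¬v6, ¬v8, ¬v5} — ¬v8 is true.
  5. {¬v5, v4} — ¬v5 is true.
  6. {¬v4, ¬v5} — ¬v5 is true.
  7. {¬v4, v2} — ¬v4 is true.
  8. {¬v1, ¬v8} — ¬v8 is true.
  9. {v3, ¬v8} — ¬v8 is true.
  10. {¬v4, v3, ¬v8} — ¬v8 is true.
  11. {¬v1, ¬v7} — ¬v1 is true.
  12. {¬v8, ¬v5} — ¬v8 is true.
  13. {¬v3, v9} — ¬v3 is true.
  14. {¬v2, ¬v1, v5} — ¬v2 is true.
  15. {v7} — v7 is true.
  16. {¬v1} — ¬v1 is true.
  17. {¬v2} — ¬v2 is true.
  18. {v6} — v6 is true.
  19. {¬v6, v7} — v7 is true.
  20. {¬v4, ¬v2} — ¬v4 is true.
  21. {¬v9, ¬v4, ¬v3} — ¬v4 is true.
  22. {v5, ¬v3} — ¬v3 is true.

v1=F, v2=F, v3=F, v4=F, v5=F, v6=T, v7=T, v8=F, v9=F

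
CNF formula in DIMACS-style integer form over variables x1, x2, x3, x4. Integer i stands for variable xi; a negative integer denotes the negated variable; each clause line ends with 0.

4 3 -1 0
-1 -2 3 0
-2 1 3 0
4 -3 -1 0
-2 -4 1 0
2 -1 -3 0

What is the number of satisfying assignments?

7

The models are:
  x1=F x2=F x3=F x4=F
  x1=F x2=F x3=F x4=T
  x1=F x2=F x3=T x4=F
  x1=F x2=F x3=T x4=T
  x1=F x2=T x3=T x4=F
  x1=T x2=F x3=F x4=T
  x1=T x2=T x3=T x4=T
Count: 7.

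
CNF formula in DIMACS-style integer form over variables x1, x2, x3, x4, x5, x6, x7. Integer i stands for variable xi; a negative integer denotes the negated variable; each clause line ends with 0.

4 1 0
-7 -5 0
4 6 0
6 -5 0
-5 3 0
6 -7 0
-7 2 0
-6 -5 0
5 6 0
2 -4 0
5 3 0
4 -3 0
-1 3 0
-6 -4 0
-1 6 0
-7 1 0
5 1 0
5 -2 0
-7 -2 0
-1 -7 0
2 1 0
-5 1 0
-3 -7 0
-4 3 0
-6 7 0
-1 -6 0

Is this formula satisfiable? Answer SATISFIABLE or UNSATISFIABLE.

UNSATISFIABLE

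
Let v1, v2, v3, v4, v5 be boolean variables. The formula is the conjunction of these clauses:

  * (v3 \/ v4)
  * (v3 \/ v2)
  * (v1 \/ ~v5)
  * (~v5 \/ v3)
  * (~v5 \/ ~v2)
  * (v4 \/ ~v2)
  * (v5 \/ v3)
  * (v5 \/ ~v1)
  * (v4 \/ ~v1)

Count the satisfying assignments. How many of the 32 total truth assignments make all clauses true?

The models are:
  v1=F v2=F v3=T v4=F v5=F
  v1=F v2=F v3=T v4=T v5=F
  v1=F v2=T v3=T v4=T v5=F
  v1=T v2=F v3=T v4=T v5=T
That's 4 in total.

4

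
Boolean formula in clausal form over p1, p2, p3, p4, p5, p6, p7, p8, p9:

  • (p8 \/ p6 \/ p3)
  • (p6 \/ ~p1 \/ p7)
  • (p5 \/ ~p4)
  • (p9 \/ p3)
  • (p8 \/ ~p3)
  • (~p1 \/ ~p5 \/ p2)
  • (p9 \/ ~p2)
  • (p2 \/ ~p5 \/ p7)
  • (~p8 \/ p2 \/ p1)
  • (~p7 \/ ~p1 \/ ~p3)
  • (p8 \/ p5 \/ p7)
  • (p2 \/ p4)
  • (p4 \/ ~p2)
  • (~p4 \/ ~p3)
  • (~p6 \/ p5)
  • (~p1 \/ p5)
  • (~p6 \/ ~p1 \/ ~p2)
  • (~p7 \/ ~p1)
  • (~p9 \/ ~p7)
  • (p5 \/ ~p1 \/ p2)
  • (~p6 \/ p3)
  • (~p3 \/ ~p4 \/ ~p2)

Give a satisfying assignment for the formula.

p1=False, p2=True, p3=False, p4=True, p5=True, p6=False, p7=False, p8=True, p9=True

Set p1 = False and propagate.
For the remaining variables, p2 = True, p3 = False, p4 = True, p5 = True, p6 = False, p7 = False, p8 = True, p9 = True works.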